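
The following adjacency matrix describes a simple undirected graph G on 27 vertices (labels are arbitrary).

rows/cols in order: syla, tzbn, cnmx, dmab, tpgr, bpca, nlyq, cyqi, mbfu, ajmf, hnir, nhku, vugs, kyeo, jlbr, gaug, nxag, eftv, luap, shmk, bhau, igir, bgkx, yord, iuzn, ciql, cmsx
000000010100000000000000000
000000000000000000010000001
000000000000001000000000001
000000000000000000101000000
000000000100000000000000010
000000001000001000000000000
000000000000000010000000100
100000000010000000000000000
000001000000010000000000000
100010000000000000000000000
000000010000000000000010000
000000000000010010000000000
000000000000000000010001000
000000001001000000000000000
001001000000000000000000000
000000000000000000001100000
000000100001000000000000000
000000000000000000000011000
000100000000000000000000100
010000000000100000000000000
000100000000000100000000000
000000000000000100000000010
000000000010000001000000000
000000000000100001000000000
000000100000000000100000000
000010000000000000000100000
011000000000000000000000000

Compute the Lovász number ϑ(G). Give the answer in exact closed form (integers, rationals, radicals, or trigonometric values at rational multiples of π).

Vertex cnmx has 2 neighbors: jlbr, cmsx.
N(eftv) = {bgkx, yord}, |N(eftv)| = 2.
Vertex jlbr has 2 neighbors: cnmx, bpca.
Vertex ajmf has 2 neighbors: syla, tpgr.
2-regular, N=27; this is C_{27}, the 27-cycle.
A has 14 distinct eigenvalues ≈ [2.0, 1.94609, 1.787265, 1.532089, 1.194317, 0.79216, 0.347296, -0.11629, -0.573606, -1.0, -1.372483, -1.670976, -1.879385, -1.986477].
ϑ = −N·λ_min/(λ_max−λ_min) = −27·(-2*cos(pi/27))/(2−(-2*cos(pi/27))) = 27*cos(pi/27)/(cos(pi/27) + 1).
Numerically 13.45420409.
Sandwich: α(G)=13 ≤ ϑ(G)=27*cos(pi/27)/(cos(pi/27) + 1) ≤ χ(Ḡ)=14 (both strict).

27*cos(pi/27)/(cos(pi/27) + 1)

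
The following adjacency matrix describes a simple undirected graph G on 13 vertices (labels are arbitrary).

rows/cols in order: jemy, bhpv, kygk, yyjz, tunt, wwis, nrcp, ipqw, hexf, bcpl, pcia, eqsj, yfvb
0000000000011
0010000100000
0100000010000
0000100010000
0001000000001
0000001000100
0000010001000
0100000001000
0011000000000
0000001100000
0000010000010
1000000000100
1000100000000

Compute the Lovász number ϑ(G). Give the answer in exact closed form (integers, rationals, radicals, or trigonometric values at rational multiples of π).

13*cos(pi/13)/(cos(pi/13) + 1)

N(hexf) = {kygk, yyjz}, |N(hexf)| = 2.
N(nrcp) = {wwis, bcpl}, |N(nrcp)| = 2.
N(eqsj) = {jemy, pcia}, |N(eqsj)| = 2.
deg(tunt) = 2; N(tunt) = {yyjz, yfvb}.
Every vertex has degree 2 (N=13); the odd cycle C_{13}.
A has 7 distinct eigenvalues ≈ [2.0, 1.770912, 1.136129, 0.241073, -0.70921, -1.497021, -1.941884].
Lovász (edge-transitive): ϑ = −13·(-2*cos(pi/13))/((2)−(-2*cos(pi/13))) = 13*cos(pi/13)/(cos(pi/13) + 1).
= 6.4041686… (decimal).
Lovász sandwich 6 ≤ 13*cos(pi/13)/(cos(pi/13) + 1) ≤ 7: both strict.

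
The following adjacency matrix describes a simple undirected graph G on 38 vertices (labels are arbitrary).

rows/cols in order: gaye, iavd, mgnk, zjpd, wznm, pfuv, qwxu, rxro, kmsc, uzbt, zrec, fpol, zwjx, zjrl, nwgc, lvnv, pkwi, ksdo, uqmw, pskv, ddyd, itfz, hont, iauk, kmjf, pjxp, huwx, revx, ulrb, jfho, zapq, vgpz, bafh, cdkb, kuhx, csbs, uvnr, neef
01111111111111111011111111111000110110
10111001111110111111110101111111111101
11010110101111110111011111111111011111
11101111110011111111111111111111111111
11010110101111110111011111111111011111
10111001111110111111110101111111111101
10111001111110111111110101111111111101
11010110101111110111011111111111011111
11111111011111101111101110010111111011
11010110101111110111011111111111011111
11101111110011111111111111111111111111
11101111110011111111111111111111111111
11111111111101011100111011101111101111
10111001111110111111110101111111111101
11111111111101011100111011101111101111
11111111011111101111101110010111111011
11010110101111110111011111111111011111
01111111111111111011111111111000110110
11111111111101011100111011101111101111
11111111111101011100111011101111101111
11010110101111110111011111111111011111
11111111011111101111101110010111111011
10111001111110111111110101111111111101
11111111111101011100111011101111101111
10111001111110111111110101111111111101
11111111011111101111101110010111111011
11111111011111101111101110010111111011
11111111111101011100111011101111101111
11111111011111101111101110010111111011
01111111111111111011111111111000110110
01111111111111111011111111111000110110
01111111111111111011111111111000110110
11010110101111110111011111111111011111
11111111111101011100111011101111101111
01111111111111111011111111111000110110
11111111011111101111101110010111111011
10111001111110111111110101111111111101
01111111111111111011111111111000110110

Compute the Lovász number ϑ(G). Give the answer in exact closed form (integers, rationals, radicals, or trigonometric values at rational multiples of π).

deg(ulrb) = 31; N(ulrb) = {gaye, iavd, mgnk, zjpd, wznm, pfuv, qwxu, rxro, uzbt, zrec, fpol, zwjx, zjrl, nwgc, pkwi, ksdo, uqmw, pskv, ddyd, hont, iauk, kmjf, revx, jfho, zapq, vgpz, bafh, cdkb, kuhx, uvnr, neef}.
Vertex iauk has 31 neighbors: gaye, iavd, mgnk, zjpd, wznm, pfuv, qwxu, rxro, kmsc, uzbt, zrec, fpol, zjrl, lvnv, pkwi, ksdo, ddyd, itfz, hont, kmjf, pjxp, huwx, ulrb, jfho, zapq, vgpz, bafh, kuhx, csbs, uvnr, neef.
N(pjxp) = {gaye, iavd, mgnk, zjpd, wznm, pfuv, qwxu, rxro, uzbt, zrec, fpol, zwjx, zjrl, nwgc, pkwi, ksdo, uqmw, pskv, ddyd, hont, iauk, kmjf, revx, jfho, zapq, vgpz, bafh, cdkb, kuhx, uvnr, neef}, |N(pjxp)| = 31.
Vertex revx has 31 neighbors: gaye, iavd, mgnk, zjpd, wznm, pfuv, qwxu, rxro, kmsc, uzbt, zrec, fpol, zjrl, lvnv, pkwi, ksdo, ddyd, itfz, hont, kmjf, pjxp, huwx, ulrb, jfho, zapq, vgpz, bafh, kuhx, csbs, uvnr, neef.
G = K_{7,7,7,7,7,3}: α = 7 = χ(Ḡ), so ϑ = 7.
≈ 7.0000 (to 4 d.p.).
Lovász sandwich 7 ≤ 7 ≤ 7: collapsed.

7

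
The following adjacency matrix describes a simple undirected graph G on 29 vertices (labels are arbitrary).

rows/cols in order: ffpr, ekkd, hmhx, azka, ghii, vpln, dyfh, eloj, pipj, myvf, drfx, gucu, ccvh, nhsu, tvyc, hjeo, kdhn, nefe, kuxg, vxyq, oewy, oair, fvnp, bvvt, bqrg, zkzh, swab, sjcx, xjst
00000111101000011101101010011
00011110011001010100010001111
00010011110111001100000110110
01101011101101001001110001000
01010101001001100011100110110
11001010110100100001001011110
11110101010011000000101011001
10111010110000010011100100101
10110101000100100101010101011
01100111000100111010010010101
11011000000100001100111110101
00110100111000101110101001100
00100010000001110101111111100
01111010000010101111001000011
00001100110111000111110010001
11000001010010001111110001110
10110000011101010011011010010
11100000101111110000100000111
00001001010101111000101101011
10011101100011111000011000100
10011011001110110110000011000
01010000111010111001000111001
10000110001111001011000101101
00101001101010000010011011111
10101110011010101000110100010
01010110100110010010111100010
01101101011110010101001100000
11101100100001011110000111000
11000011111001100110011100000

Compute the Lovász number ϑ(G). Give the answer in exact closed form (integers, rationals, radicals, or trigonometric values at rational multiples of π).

Vertex vpln has 14 neighbors: ffpr, ekkd, ghii, dyfh, pipj, myvf, gucu, tvyc, vxyq, fvnp, bqrg, zkzh, swab, sjcx.
Vertex dyfh has 14 neighbors: ffpr, ekkd, hmhx, azka, vpln, eloj, myvf, ccvh, nhsu, oewy, fvnp, bqrg, zkzh, xjst.
N(kuxg) = {ghii, eloj, myvf, gucu, nhsu, tvyc, hjeo, kdhn, oewy, fvnp, bvvt, zkzh, sjcx, xjst}, |N(kuxg)| = 14.
Vertex hmhx has 14 neighbors: azka, dyfh, eloj, pipj, myvf, gucu, ccvh, nhsu, kdhn, nefe, bvvt, bqrg, swab, sjcx.
Regular of degree 14 on 29 vertices: SR(29,14,6,7) — a Paley graph.
The 3 distinct eigenvalues: [14.0, 2.193, -3.193].
−29·(-sqrt(29)/2 - 1/2) / ((14)−(-sqrt(29)/2 - 1/2)) = sqrt(29) = ϑ(G).
ϑ(G) ≈ 5.385164807.

sqrt(29)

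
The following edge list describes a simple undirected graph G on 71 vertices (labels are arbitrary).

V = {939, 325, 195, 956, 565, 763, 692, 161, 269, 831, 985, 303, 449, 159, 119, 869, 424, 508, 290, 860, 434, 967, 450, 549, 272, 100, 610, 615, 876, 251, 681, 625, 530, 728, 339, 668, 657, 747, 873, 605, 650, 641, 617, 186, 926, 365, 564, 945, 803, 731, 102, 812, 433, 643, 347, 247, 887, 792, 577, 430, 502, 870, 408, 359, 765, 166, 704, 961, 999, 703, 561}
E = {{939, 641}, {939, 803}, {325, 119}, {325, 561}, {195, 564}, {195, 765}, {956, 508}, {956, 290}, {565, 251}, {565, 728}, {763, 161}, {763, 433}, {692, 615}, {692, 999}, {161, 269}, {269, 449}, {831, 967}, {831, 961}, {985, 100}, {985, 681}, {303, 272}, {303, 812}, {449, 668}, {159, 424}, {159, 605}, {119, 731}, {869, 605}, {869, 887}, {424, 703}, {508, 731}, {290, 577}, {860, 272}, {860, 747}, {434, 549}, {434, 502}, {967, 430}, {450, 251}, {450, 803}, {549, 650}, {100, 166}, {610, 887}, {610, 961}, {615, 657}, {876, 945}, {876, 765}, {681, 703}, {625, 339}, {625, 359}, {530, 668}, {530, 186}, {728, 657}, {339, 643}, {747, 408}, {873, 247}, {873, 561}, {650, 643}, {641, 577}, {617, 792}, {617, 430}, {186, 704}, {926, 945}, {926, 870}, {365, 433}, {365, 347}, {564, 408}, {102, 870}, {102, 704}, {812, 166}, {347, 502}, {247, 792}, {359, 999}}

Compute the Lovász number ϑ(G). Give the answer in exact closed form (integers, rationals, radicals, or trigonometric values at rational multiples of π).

71*cos(pi/71)/(cos(pi/71) + 1)

N(876) = {945, 765}, |N(876)| = 2.
N(365) = {433, 347}, |N(365)| = 2.
Vertex 530 has 2 neighbors: 668, 186.
N(703) = {424, 681}, |N(703)| = 2.
Every vertex has degree 2 (N=71); connected 2-regular on 71 ⇒ C_{71}.
Distinct eigenvalues (to 3 d.p.): [2.0, 1.992, 1.969, 1.93, 1.876, 1.807, 1.725, 1.628, 1.519, 1.398, 1.267, 1.125, 0.974, 0.816, 0.652, 0.482, 0.308, 0.133, -0.044, -0.221, -0.396, -0.567, -0.735, -0.896, -1.051, -1.197, -1.334, -1.46, -1.575, -1.678, -1.768, -1.843, -1.905, -1.951, -1.982, -1.998].
λ_max=2, λ_min=-2*cos(pi/71); ϑ = −71·λ_min/(λ_max−λ_min) = 71*cos(pi/71)/(cos(pi/71) + 1).
= 35.482618264… (decimal).
Sandwich: α(G)=35 ≤ ϑ(G)=71*cos(pi/71)/(cos(pi/71) + 1) ≤ χ(Ḡ)=36 (both strict).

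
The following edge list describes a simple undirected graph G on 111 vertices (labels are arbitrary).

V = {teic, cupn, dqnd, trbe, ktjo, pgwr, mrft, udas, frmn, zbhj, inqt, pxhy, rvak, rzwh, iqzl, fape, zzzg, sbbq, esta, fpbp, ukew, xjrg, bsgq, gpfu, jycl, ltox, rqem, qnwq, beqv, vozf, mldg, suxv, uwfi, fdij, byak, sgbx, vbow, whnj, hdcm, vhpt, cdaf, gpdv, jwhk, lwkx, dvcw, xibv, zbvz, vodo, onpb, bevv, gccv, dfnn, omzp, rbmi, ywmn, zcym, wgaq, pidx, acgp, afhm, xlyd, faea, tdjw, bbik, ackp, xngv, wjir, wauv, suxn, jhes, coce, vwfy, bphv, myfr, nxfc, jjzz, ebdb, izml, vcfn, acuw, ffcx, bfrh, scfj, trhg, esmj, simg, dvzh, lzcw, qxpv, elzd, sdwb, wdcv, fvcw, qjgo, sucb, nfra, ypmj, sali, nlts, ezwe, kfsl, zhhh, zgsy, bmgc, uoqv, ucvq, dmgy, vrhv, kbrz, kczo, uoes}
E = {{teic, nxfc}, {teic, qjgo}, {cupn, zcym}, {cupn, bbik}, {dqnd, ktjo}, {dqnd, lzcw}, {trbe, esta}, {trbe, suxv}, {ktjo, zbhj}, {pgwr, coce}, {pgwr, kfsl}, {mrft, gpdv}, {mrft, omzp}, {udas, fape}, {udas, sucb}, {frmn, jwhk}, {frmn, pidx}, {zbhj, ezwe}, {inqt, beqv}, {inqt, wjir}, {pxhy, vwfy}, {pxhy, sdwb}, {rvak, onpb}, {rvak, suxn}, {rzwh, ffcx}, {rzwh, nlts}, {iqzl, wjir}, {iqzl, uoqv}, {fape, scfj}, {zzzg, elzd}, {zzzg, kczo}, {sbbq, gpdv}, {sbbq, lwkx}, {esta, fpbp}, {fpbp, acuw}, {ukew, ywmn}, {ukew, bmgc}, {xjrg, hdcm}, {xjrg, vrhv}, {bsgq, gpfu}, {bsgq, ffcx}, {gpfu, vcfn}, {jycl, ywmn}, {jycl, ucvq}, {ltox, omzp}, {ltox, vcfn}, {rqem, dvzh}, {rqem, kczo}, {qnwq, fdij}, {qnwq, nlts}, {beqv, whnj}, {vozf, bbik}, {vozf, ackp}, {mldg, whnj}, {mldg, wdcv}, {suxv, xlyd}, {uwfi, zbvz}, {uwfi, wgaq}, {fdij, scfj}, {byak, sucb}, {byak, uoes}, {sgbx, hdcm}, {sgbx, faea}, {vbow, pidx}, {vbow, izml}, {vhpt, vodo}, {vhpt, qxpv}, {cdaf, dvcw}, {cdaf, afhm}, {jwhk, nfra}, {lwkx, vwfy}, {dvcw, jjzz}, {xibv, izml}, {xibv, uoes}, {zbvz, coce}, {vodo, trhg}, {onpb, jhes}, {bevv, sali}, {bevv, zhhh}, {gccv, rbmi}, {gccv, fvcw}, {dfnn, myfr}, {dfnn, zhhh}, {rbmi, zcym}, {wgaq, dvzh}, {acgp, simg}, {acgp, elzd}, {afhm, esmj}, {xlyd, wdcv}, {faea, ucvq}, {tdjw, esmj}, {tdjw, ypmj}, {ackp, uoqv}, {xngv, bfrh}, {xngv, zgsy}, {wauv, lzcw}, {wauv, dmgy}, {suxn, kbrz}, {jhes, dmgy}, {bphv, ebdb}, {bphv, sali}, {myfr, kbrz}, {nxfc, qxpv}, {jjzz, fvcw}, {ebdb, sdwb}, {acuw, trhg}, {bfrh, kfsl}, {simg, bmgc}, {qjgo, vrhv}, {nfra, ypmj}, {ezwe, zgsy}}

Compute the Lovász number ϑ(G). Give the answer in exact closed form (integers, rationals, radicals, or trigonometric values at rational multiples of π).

111*cos(pi/111)/(cos(pi/111) + 1)

deg(scfj) = 2; N(scfj) = {fape, fdij}.
deg(wgaq) = 2; N(wgaq) = {uwfi, dvzh}.
N(suxv) = {trbe, xlyd}, |N(suxv)| = 2.
Vertex suxn has 2 neighbors: rvak, kbrz.
Every vertex has degree 2 (N=111); the odd cycle C_{111}.
A has 56 distinct eigenvalues ≈ [2.0, 1.9968, 1.9872, 1.9712, 1.949, 1.9204, 1.8858, 1.845, 1.7984, 1.746, 1.688, 1.6247, 1.5561, 1.4825, 1.4042, 1.3213, 1.2343, 1.1433, 1.0486, 0.9506, 0.8495, 0.7457, 0.6395, 0.5313, 0.4214, 0.3101, 0.1978, 0.0849, -0.0283, -0.1414, -0.254, -0.3659, -0.4765, -0.5856, -0.6929, -0.7979, -0.9004, -1.0, -1.0964, -1.1893, -1.2783, -1.3633, -1.4439, -1.5199, -1.591, -1.657, -1.7177, -1.7729, -1.8225, -1.8661, -1.9039, -1.9355, -1.9609, -1.98, -1.9928, -1.9992].
Lovász (edge-transitive): ϑ = −111·(-2*cos(pi/111))/((2)−(-2*cos(pi/111))) = 111*cos(pi/111)/(cos(pi/111) + 1).
ϑ(G) ≈ 55.488884097.
Check 55 ≤ 111*cos(pi/111)/(cos(pi/111) + 1) ≤ 56: both strict.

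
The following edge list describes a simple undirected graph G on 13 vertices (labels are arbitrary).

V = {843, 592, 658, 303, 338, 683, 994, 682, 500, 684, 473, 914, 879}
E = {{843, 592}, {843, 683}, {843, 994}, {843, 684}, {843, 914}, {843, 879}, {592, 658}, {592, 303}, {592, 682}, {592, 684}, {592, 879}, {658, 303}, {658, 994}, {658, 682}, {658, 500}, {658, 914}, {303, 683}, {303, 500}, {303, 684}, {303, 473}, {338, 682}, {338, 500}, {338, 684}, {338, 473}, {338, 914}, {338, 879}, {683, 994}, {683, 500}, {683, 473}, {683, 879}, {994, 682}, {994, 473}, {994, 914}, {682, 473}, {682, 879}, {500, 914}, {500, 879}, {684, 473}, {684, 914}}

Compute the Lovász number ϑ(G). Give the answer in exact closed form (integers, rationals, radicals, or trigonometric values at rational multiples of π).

deg(500) = 6; N(500) = {658, 303, 338, 683, 914, 879}.
N(994) = {843, 658, 683, 682, 473, 914}, |N(994)| = 6.
Vertex 843 has 6 neighbors: 592, 683, 994, 684, 914, 879.
Vertex 303 has 6 neighbors: 592, 658, 683, 500, 684, 473.
deg(v) = 6 for all v (|V|=13); Paley(13): SR with (k,λ,μ)=(6,2,3).
spec(A) ≈ [6.0, 1.302776, -2.302776] (distinct, 6 d.p.).
λ_max=6, λ_min=-sqrt(13)/2 - 1/2; ϑ = −13·λ_min/(λ_max−λ_min) = sqrt(13).
= 3.605551275… (decimal).

sqrt(13)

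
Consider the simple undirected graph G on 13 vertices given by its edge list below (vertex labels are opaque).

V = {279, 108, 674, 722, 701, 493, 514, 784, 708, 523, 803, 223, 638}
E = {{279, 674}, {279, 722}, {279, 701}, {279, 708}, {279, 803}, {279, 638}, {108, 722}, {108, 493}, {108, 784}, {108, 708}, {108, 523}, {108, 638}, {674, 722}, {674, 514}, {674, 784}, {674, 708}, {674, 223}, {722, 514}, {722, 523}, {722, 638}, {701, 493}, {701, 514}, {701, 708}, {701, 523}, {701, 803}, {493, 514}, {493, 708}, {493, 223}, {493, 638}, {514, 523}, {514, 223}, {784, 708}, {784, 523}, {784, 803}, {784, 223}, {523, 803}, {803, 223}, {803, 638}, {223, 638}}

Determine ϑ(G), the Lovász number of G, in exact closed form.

deg(722) = 6; N(722) = {279, 108, 674, 514, 523, 638}.
N(279) = {674, 722, 701, 708, 803, 638}, |N(279)| = 6.
Vertex 708 has 6 neighbors: 279, 108, 674, 701, 493, 784.
N(523) = {108, 722, 701, 514, 784, 803}, |N(523)| = 6.
deg(v) = 6 for all v (|V|=13); Paley(13): SR with (k,λ,μ)=(6,2,3).
The 3 distinct eigenvalues: [6.0, 1.302776, -2.302776].
−13·(-sqrt(13)/2 - 1/2) / ((6)−(-sqrt(13)/2 - 1/2)) = sqrt(13) = ϑ(G).
= 3.6056… (decimal).

sqrt(13)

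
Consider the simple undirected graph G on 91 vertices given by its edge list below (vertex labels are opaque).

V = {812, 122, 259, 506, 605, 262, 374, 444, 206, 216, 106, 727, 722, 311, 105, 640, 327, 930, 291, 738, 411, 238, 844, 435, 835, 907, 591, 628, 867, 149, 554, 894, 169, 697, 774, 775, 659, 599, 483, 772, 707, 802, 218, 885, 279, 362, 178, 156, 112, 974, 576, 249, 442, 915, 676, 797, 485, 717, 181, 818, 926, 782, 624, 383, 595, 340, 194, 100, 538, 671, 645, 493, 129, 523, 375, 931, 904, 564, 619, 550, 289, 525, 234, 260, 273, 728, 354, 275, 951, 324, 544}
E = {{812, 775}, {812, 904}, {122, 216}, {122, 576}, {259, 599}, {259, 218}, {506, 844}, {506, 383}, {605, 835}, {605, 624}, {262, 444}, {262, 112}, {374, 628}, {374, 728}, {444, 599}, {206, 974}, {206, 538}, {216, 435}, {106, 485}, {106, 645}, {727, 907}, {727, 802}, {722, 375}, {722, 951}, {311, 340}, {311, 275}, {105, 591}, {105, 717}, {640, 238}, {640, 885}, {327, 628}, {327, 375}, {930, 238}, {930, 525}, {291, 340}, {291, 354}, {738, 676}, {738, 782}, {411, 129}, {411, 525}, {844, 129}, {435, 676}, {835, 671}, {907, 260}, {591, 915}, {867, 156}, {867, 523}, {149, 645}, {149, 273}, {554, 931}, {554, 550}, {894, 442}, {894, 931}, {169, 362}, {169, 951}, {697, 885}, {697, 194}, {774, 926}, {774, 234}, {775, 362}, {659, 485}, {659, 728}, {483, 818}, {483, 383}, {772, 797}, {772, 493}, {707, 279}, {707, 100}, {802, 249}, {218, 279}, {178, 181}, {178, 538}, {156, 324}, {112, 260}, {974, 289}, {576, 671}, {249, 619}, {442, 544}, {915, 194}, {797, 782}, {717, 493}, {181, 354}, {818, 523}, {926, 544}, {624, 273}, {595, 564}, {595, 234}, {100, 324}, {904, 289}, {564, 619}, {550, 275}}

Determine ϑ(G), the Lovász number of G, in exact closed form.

91*cos(pi/91)/(cos(pi/91) + 1)

Vertex 605 has 2 neighbors: 835, 624.
N(544) = {442, 926}, |N(544)| = 2.
N(591) = {105, 915}, |N(591)| = 2.
N(156) = {867, 324}, |N(156)| = 2.
deg(v) = 2 for all v (|V|=91); a single 91-cycle (edge-transitive).
spec(A) ≈ [2.0, 1.9952, 1.981, 1.9572, 1.9242, 1.882, 1.8308, 1.7709, 1.7026, 1.6261, 1.5419, 1.4504, 1.3519, 1.247, 1.1361, 1.0199, 0.8987, 0.7733, 0.6442, 0.5121, 0.3775, 0.2411, 0.1035, -0.0345, -0.1724, -0.3095, -0.445, -0.5785, -0.7092, -0.8365, -0.9599, -1.0786, -1.1923, -1.3002, -1.402, -1.497, -1.585, -1.6653, -1.7378, -1.8019, -1.8575, -1.9042, -1.9419, -1.9703, -1.9893, -1.9988] (distinct, 4 d.p.).
Lovász (edge-transitive): ϑ = −91·(-2*cos(pi/91))/((2)−(-2*cos(pi/91))) = 91*cos(pi/91)/(cos(pi/91) + 1).
Numerically 45.4864402.
Check 45 ≤ 91*cos(pi/91)/(cos(pi/91) + 1) ≤ 46: both strict.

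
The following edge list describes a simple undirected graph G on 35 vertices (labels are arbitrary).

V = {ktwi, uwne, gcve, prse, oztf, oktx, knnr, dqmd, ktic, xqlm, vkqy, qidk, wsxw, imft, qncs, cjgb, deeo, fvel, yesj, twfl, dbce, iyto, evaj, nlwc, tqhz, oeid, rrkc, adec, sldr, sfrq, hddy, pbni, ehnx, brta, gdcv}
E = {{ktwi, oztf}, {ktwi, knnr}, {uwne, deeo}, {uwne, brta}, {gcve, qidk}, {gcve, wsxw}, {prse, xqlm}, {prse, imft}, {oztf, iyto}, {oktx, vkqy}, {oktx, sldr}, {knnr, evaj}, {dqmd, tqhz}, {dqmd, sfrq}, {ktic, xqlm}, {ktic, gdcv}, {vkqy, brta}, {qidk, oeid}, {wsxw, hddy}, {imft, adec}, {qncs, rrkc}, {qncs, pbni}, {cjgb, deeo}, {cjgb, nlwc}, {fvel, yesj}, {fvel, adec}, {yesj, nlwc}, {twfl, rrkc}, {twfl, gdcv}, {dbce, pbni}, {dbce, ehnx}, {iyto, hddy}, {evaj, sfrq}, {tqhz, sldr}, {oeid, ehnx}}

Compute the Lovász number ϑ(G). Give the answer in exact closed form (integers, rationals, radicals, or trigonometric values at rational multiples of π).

Vertex twfl has 2 neighbors: rrkc, gdcv.
N(xqlm) = {prse, ktic}, |N(xqlm)| = 2.
N(sfrq) = {dqmd, evaj}, |N(sfrq)| = 2.
N(gdcv) = {ktic, twfl}, |N(gdcv)| = 2.
35-vertex 2-regular graph: connected 2-regular on 35 ⇒ C_{35}.
The 18 distinct eigenvalues: [2.0, 1.968, 1.872, 1.717, 1.506, 1.247, 0.948, 0.618, 0.268, -0.09, -0.445, -0.786, -1.102, -1.382, -1.618, -1.802, -1.928, -1.992].
Lovász: ϑ = −35(-2*cos(pi/35))/(2+-(-1)*2*cos(pi/35)) = 35*cos(pi/35)/(cos(pi/35) + 1).
ϑ(G) ≈ 17.46470.
17 ≤ 35*cos(pi/35)/(cos(pi/35) + 1) ≤ 18: both strict.

35*cos(pi/35)/(cos(pi/35) + 1)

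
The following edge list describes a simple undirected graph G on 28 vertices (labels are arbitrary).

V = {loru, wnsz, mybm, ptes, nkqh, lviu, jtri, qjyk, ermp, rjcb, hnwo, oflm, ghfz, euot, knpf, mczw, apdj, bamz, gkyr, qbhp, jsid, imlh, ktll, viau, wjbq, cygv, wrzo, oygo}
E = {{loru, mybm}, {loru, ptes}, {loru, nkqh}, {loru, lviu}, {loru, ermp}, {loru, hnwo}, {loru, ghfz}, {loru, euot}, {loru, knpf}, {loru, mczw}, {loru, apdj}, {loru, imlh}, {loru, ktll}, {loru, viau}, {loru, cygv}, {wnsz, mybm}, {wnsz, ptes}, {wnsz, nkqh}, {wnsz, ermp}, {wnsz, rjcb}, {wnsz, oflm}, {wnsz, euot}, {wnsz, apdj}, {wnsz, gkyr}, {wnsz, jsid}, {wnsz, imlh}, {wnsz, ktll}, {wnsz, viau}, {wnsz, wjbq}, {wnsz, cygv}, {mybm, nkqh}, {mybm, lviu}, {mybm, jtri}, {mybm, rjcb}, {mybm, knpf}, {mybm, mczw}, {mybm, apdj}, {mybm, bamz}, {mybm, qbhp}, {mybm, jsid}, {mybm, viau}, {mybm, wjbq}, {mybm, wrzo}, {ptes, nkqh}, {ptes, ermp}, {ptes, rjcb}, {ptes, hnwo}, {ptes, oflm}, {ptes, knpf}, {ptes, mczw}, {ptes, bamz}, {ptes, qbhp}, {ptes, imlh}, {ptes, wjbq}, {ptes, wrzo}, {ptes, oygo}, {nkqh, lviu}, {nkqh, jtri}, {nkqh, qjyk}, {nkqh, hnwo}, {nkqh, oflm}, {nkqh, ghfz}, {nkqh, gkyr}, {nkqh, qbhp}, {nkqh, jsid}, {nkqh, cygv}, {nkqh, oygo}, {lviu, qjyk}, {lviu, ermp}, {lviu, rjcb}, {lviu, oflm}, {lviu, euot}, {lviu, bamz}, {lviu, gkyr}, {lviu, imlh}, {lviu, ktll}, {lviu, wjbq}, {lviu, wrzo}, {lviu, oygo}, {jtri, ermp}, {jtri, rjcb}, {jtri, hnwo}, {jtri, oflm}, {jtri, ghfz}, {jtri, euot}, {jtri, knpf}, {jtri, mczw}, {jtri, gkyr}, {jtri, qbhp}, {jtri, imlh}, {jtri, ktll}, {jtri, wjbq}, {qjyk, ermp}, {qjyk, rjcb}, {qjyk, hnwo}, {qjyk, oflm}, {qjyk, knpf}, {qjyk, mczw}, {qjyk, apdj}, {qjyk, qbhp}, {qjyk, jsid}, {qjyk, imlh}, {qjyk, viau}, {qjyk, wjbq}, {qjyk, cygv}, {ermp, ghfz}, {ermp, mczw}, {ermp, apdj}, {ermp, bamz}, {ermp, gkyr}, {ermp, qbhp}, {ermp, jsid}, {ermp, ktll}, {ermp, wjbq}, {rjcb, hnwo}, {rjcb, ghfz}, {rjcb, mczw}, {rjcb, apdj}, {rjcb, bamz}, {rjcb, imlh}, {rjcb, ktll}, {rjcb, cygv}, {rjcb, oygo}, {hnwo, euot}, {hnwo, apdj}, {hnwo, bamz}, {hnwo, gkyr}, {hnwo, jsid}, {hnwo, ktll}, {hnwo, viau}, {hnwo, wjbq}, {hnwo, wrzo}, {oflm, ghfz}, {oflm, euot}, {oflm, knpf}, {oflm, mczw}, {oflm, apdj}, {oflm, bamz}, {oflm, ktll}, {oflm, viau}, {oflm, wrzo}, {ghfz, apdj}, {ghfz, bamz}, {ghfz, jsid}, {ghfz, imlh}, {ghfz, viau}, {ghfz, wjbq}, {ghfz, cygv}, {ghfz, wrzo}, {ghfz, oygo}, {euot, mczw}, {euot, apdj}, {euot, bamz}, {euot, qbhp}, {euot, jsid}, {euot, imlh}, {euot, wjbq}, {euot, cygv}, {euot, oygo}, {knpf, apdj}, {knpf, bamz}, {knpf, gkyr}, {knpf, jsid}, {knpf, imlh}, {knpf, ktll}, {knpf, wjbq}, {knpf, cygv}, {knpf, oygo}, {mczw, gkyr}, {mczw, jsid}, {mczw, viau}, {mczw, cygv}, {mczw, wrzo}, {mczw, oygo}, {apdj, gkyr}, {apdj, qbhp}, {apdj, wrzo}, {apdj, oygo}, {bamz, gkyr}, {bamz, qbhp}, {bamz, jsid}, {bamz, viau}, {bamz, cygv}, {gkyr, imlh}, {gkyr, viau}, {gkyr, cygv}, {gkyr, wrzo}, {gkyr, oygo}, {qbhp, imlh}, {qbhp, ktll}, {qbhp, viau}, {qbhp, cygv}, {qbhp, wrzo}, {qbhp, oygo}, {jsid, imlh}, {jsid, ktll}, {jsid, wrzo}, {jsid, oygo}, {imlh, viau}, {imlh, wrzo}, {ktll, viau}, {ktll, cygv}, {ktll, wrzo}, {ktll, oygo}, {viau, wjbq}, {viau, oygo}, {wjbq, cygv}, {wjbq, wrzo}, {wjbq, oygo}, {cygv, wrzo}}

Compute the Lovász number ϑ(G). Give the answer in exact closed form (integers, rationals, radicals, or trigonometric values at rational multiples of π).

7

N(qbhp) = {mybm, ptes, nkqh, jtri, qjyk, ermp, euot, apdj, bamz, imlh, ktll, viau, cygv, wrzo, oygo}, |N(qbhp)| = 15.
N(knpf) = {loru, mybm, ptes, jtri, qjyk, oflm, apdj, bamz, gkyr, jsid, imlh, ktll, wjbq, cygv, oygo}, |N(knpf)| = 15.
deg(lviu) = 15; N(lviu) = {loru, mybm, nkqh, qjyk, ermp, rjcb, oflm, euot, bamz, gkyr, imlh, ktll, wjbq, wrzo, oygo}.
Vertex bamz has 15 neighbors: mybm, ptes, lviu, ermp, rjcb, hnwo, oflm, ghfz, euot, knpf, gkyr, qbhp, jsid, viau, cygv.
Every vertex has degree 15 (N=28); Kneser K(8,2) on C(8,2)=28 vertices.
spec(A) ≈ [15.0, 1.0, -5.0] (distinct, 6 d.p.).
With N=28: ϑ(G) = 28·(-1*(-5))/(15−(-5)) = 7.
= 7.000000000… (decimal).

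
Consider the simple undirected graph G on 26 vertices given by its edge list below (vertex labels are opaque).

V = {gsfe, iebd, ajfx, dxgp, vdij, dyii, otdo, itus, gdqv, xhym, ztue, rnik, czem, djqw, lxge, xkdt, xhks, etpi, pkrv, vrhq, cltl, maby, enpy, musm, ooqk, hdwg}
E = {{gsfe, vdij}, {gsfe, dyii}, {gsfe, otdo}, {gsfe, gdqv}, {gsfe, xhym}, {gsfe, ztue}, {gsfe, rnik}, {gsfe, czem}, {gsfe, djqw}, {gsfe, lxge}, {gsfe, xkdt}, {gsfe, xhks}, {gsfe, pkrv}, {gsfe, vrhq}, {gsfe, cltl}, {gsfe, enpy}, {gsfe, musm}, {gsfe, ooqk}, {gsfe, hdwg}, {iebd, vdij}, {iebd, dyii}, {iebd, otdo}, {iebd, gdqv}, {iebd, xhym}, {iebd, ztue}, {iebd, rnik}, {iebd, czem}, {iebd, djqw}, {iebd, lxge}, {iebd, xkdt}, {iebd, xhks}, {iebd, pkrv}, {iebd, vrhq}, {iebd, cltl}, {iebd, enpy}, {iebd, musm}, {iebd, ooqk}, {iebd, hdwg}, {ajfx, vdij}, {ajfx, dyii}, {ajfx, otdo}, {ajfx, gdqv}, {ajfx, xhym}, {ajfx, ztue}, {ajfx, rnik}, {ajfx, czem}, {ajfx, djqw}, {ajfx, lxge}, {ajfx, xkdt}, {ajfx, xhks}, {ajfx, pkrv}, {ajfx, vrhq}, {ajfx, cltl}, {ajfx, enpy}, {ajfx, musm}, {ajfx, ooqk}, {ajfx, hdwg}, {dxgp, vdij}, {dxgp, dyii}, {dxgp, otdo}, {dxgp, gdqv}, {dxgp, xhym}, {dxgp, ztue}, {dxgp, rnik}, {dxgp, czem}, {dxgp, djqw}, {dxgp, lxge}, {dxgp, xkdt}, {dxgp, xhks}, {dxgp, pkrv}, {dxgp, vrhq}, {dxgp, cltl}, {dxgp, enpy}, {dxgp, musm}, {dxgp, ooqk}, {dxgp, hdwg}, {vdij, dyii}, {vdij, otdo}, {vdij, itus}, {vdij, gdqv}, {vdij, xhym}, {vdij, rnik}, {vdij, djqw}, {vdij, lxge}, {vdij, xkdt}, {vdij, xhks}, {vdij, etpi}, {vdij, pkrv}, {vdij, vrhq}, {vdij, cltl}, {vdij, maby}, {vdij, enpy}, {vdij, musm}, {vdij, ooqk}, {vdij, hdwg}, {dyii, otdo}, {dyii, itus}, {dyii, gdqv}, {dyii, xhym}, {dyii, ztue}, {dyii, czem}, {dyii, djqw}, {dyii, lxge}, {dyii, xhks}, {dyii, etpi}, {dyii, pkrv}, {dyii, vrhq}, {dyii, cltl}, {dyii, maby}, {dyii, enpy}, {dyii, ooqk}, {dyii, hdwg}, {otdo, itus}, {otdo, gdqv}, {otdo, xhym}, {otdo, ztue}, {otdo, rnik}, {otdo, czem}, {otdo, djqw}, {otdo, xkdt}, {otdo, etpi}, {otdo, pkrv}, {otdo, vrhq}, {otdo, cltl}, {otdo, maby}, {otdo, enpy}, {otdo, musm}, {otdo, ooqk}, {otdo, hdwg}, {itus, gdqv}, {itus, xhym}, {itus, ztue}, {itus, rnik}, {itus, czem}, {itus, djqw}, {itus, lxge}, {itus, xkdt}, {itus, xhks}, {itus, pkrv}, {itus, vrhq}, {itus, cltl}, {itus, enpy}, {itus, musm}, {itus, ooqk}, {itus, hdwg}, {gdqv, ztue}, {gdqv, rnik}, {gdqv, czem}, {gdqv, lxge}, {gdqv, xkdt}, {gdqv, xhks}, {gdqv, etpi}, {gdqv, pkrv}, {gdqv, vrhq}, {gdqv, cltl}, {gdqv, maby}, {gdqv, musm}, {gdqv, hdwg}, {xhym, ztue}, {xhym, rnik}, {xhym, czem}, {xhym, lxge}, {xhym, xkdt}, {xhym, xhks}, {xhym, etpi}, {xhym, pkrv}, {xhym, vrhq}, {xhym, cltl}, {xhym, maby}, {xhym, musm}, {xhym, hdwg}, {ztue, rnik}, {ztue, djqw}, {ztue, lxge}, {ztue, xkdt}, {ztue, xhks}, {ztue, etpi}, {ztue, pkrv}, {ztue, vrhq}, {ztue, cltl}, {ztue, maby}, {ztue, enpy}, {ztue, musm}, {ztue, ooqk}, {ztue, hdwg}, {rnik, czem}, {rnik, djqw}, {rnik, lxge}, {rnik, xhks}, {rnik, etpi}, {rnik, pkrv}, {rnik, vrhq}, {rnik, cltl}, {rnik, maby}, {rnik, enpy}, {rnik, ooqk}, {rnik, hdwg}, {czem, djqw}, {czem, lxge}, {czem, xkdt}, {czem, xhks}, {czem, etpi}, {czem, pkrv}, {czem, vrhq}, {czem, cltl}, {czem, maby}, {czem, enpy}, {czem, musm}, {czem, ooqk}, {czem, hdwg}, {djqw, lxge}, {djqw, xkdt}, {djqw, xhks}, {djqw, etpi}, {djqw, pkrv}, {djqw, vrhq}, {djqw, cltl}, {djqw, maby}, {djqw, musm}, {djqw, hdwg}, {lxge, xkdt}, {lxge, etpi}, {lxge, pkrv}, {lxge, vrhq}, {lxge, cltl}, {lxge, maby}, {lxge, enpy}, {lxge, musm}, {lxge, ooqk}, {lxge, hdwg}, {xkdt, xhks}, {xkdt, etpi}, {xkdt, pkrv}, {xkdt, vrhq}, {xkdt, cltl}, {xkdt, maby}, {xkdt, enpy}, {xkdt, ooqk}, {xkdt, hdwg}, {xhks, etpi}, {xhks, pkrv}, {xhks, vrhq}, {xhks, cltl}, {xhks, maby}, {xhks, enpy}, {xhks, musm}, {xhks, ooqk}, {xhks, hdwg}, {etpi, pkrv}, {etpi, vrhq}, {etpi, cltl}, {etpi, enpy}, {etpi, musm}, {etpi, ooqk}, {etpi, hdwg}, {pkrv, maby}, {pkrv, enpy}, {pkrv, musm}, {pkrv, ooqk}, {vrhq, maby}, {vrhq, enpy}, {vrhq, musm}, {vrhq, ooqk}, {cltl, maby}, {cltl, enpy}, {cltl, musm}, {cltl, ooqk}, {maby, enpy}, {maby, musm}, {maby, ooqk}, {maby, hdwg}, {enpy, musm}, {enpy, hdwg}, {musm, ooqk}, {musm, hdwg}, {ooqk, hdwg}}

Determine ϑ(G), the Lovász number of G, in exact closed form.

Vertex iebd has 19 neighbors: vdij, dyii, otdo, gdqv, xhym, ztue, rnik, czem, djqw, lxge, xkdt, xhks, pkrv, vrhq, cltl, enpy, musm, ooqk, hdwg.
N(otdo) = {gsfe, iebd, ajfx, dxgp, vdij, dyii, itus, gdqv, xhym, ztue, rnik, czem, djqw, xkdt, etpi, pkrv, vrhq, cltl, maby, enpy, musm, ooqk, hdwg}, |N(otdo)| = 23.
deg(lxge) = 23; N(lxge) = {gsfe, iebd, ajfx, dxgp, vdij, dyii, itus, gdqv, xhym, ztue, rnik, czem, djqw, xkdt, etpi, pkrv, vrhq, cltl, maby, enpy, musm, ooqk, hdwg}.
deg(ztue) = 23; N(ztue) = {gsfe, iebd, ajfx, dxgp, dyii, otdo, itus, gdqv, xhym, rnik, djqw, lxge, xkdt, xhks, etpi, pkrv, vrhq, cltl, maby, enpy, musm, ooqk, hdwg}.
K_{7,5,4,4,3,3} (perfect); ϑ(G) = α(G) = max{7,5,4,4,3,3} = 7.
ϑ(G) ≈ 7.00000.
7 ≤ 7 ≤ 7: collapsed.

7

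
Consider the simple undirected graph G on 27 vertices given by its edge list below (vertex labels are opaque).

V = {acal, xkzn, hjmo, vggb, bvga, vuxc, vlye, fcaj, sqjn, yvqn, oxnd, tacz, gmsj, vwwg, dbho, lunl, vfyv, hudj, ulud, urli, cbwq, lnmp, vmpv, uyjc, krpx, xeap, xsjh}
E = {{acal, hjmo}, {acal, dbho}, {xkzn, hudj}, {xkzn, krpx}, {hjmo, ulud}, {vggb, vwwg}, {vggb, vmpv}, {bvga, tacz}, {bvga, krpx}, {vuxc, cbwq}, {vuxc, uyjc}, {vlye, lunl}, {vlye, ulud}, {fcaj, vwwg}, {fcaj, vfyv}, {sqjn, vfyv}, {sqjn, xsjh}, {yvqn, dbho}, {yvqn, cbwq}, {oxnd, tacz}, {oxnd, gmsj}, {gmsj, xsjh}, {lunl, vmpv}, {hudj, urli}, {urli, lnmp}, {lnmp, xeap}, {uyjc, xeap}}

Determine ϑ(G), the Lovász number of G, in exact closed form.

27*cos(pi/27)/(cos(pi/27) + 1)

N(lunl) = {vlye, vmpv}, |N(lunl)| = 2.
deg(lnmp) = 2; N(lnmp) = {urli, xeap}.
N(cbwq) = {vuxc, yvqn}, |N(cbwq)| = 2.
Vertex oxnd has 2 neighbors: tacz, gmsj.
2-regular, N=27; connected 2-regular on 27 ⇒ C_{27}.
Distinct eigenvalues (to 5 d.p.): [2.0, 1.94609, 1.78727, 1.53209, 1.19432, 0.79216, 0.3473, -0.11629, -0.57361, -1.0, -1.37248, -1.67098, -1.87939, -1.98648].
ϑ = −N·λ_min/(λ_max−λ_min) = −27·(-2*cos(pi/27))/(2−(-2*cos(pi/27))) = 27*cos(pi/27)/(cos(pi/27) + 1).
≈ 13.4542 (to 4 d.p.).
Check 13 ≤ 27*cos(pi/27)/(cos(pi/27) + 1) ≤ 14: both strict.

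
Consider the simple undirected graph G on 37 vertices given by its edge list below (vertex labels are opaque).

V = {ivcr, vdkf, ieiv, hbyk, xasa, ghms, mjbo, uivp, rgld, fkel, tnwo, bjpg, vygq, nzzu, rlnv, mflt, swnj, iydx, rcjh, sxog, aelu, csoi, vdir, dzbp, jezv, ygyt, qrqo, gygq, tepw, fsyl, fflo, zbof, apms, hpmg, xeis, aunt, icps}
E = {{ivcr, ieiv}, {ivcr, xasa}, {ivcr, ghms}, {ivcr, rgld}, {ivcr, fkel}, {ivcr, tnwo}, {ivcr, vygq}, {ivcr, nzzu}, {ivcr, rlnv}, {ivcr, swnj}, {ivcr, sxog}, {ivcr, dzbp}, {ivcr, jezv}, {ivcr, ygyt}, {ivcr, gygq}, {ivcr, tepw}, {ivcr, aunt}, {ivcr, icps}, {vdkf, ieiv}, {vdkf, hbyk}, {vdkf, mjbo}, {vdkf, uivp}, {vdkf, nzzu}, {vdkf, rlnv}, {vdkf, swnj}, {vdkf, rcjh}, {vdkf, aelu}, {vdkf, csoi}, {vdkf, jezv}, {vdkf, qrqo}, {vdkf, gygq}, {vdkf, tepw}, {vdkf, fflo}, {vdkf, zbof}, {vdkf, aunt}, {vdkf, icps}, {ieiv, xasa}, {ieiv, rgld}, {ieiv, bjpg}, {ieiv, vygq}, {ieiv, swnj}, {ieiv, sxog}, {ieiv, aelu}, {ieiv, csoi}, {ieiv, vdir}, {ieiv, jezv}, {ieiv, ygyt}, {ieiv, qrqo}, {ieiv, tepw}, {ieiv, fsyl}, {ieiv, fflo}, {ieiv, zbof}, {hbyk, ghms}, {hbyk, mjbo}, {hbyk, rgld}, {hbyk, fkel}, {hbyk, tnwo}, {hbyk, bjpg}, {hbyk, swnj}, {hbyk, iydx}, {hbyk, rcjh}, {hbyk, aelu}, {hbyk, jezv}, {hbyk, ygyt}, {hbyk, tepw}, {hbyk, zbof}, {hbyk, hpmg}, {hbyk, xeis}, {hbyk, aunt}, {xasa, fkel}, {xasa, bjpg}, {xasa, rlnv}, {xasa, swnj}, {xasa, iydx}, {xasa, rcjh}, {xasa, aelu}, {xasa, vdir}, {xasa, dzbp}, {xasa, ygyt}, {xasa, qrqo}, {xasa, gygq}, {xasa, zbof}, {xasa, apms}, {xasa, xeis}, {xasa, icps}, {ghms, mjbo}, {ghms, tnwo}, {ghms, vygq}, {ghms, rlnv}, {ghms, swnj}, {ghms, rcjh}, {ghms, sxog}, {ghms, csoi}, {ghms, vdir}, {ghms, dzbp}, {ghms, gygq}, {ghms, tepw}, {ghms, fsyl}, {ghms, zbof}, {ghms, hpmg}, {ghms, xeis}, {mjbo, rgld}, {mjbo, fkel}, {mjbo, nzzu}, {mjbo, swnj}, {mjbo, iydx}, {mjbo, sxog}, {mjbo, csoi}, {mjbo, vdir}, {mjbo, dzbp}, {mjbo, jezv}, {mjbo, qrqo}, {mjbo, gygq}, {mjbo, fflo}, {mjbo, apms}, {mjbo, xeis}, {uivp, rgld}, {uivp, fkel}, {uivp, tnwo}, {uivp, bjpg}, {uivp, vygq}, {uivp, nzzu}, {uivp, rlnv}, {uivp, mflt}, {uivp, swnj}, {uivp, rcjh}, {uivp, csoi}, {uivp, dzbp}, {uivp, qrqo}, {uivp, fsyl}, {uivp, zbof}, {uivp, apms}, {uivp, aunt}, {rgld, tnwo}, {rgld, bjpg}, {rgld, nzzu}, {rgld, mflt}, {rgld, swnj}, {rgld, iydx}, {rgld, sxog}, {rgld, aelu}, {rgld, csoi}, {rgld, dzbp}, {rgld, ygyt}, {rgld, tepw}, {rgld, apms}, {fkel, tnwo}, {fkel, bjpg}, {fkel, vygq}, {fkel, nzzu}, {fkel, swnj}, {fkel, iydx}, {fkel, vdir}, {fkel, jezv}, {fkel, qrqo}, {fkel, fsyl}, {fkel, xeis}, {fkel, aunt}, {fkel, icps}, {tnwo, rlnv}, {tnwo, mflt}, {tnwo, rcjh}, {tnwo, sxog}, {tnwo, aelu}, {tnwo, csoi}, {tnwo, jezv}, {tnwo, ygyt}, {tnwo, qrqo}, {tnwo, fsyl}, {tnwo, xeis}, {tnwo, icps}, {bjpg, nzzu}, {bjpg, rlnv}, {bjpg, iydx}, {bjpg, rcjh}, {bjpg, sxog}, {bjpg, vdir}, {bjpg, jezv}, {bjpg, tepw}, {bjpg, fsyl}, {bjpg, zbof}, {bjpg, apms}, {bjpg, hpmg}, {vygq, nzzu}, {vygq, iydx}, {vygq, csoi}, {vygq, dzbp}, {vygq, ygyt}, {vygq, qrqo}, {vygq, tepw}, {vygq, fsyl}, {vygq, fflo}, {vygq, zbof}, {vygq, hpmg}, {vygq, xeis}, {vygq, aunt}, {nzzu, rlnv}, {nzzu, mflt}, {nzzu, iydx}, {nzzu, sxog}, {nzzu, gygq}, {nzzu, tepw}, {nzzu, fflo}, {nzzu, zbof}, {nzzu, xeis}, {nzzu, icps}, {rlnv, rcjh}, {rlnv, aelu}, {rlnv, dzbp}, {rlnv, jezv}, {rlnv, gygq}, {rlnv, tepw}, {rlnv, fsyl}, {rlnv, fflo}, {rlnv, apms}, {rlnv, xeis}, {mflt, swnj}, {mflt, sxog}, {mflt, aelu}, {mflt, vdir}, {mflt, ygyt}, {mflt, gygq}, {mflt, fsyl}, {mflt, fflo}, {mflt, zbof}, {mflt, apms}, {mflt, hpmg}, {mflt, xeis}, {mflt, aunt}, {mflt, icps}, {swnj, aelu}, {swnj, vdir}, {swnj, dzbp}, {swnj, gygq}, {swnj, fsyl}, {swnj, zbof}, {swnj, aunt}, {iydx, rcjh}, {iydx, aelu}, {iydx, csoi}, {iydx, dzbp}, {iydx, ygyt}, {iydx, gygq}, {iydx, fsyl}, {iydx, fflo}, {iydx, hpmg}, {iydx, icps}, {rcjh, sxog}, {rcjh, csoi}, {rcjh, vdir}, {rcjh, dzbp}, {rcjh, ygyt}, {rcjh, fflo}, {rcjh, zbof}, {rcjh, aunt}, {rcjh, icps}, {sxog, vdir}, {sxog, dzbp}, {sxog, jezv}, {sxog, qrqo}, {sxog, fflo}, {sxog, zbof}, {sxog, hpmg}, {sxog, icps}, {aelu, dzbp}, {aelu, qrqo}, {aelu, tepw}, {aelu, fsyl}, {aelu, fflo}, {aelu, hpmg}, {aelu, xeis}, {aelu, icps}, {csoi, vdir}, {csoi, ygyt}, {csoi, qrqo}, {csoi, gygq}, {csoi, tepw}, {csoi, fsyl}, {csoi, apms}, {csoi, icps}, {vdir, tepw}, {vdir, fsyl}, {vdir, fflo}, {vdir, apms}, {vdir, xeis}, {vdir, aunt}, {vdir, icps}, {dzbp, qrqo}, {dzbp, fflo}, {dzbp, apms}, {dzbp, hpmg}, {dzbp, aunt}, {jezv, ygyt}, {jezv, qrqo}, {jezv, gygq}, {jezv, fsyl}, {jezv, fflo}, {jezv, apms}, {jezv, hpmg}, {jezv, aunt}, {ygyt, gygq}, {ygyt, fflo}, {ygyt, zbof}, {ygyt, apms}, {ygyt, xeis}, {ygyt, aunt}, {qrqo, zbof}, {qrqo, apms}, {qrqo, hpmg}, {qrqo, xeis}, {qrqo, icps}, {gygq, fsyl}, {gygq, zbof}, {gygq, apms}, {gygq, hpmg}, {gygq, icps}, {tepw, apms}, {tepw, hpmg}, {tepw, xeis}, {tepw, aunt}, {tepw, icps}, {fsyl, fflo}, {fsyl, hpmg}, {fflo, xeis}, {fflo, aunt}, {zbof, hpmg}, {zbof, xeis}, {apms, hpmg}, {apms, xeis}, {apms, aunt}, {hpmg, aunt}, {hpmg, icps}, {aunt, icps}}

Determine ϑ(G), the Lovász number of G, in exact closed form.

Vertex gygq has 18 neighbors: ivcr, vdkf, xasa, ghms, mjbo, nzzu, rlnv, mflt, swnj, iydx, csoi, jezv, ygyt, fsyl, zbof, apms, hpmg, icps.
Vertex vygq has 18 neighbors: ivcr, ieiv, ghms, uivp, fkel, nzzu, iydx, csoi, dzbp, ygyt, qrqo, tepw, fsyl, fflo, zbof, hpmg, xeis, aunt.
deg(nzzu) = 18; N(nzzu) = {ivcr, vdkf, mjbo, uivp, rgld, fkel, bjpg, vygq, rlnv, mflt, iydx, sxog, gygq, tepw, fflo, zbof, xeis, icps}.
deg(apms) = 18; N(apms) = {xasa, mjbo, uivp, rgld, bjpg, rlnv, mflt, csoi, vdir, dzbp, jezv, ygyt, qrqo, gygq, tepw, hpmg, xeis, aunt}.
18-regular, N=37; strongly regular (37,18,8,9).
A has 3 distinct eigenvalues ≈ [18.0, 2.541381, -3.541381].
Lovász (edge-transitive): ϑ = −37·(-sqrt(37)/2 - 1/2)/((18)−(-sqrt(37)/2 - 1/2)) = sqrt(37).
ϑ(G) ≈ 6.0827625.

sqrt(37)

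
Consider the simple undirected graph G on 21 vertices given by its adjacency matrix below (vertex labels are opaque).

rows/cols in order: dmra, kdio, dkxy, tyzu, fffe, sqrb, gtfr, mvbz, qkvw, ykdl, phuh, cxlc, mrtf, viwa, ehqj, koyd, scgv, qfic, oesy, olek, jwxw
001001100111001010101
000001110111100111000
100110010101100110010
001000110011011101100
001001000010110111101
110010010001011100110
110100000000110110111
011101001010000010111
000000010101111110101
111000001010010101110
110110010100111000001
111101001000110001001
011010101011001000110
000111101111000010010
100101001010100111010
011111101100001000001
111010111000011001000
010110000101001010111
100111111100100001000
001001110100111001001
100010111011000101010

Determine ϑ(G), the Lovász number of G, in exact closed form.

Vertex cxlc has 10 neighbors: dmra, kdio, dkxy, tyzu, sqrb, qkvw, mrtf, viwa, qfic, jwxw.
Vertex mvbz has 10 neighbors: kdio, dkxy, tyzu, sqrb, qkvw, phuh, scgv, oesy, olek, jwxw.
Vertex scgv has 10 neighbors: dmra, kdio, dkxy, fffe, gtfr, mvbz, qkvw, viwa, ehqj, qfic.
N(sqrb) = {dmra, kdio, fffe, mvbz, cxlc, viwa, ehqj, koyd, oesy, olek}, |N(sqrb)| = 10.
Regular of degree 10 on 21 vertices: Kneser-type, 2-subsets of [7].
spec(A) ≈ [10.0, 1.0, -4.0] (distinct, 3 d.p.).
Lovász: ϑ = −21(-4)/(10+-1*(-4)) = 6.
ϑ(G) ≈ 6.00000000.

6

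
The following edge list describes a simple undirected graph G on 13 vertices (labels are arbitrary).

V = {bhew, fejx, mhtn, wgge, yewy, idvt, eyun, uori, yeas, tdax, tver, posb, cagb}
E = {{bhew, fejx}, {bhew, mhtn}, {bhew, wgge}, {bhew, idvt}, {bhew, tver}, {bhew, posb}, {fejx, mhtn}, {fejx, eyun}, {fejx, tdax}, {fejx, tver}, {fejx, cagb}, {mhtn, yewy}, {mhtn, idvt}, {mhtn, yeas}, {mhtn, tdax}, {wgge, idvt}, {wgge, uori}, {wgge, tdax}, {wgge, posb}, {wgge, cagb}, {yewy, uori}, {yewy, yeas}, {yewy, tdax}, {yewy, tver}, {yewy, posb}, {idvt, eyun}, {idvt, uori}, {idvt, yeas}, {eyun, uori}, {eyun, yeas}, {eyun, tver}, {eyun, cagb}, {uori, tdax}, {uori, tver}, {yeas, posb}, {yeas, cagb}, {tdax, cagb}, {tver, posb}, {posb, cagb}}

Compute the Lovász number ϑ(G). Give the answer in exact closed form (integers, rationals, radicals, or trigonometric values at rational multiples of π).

deg(mhtn) = 6; N(mhtn) = {bhew, fejx, yewy, idvt, yeas, tdax}.
N(wgge) = {bhew, idvt, uori, tdax, posb, cagb}, |N(wgge)| = 6.
deg(idvt) = 6; N(idvt) = {bhew, mhtn, wgge, eyun, uori, yeas}.
Vertex bhew has 6 neighbors: fejx, mhtn, wgge, idvt, tver, posb.
Regular of degree 6 on 13 vertices: Paley(13): SR with (k,λ,μ)=(6,2,3).
The 3 distinct eigenvalues: [6.0, 1.3028, -2.3028].
Lovász: ϑ = −13(-sqrt(13)/2 - 1/2)/(6+-(-sqrt(13)/2 - 1/2)) = sqrt(13).
= 3.605551275… (decimal).

sqrt(13)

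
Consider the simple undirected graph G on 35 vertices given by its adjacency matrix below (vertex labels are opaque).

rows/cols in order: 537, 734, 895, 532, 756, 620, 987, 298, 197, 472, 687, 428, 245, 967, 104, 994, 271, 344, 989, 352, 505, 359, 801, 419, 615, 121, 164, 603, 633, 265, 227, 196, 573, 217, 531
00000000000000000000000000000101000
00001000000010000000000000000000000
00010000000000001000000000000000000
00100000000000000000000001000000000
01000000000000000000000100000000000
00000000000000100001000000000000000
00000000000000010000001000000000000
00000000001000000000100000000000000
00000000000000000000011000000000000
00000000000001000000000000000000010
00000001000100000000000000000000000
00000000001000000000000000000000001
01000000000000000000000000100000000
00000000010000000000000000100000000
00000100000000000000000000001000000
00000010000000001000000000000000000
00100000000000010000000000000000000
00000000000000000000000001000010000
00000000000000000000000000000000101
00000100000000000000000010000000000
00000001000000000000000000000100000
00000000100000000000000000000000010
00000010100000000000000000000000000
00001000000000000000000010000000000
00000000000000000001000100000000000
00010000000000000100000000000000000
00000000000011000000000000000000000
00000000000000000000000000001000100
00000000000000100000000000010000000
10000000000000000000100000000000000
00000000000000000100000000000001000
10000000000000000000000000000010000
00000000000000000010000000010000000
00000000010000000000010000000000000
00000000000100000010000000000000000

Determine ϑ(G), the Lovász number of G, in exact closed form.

deg(428) = 2; N(428) = {687, 531}.
deg(121) = 2; N(121) = {532, 344}.
N(987) = {994, 801}, |N(987)| = 2.
N(196) = {537, 227}, |N(196)| = 2.
G on 35 vertices is 2-regular; connected 2-regular on 35 ⇒ C_{35}.
spec(A) ≈ [2.0, 1.968, 1.872, 1.717, 1.506, 1.247, 0.948, 0.618, 0.268, -0.09, -0.445, -0.786, -1.102, -1.382, -1.618, -1.802, -1.928, -1.992] (distinct, 3 d.p.).
ϑ = −N·λ_min/(λ_max−λ_min) = −35·(-2*cos(pi/35))/(2−(-2*cos(pi/35))) = 35*cos(pi/35)/(cos(pi/35) + 1).
= 17.46470403… (decimal).
Check 17 ≤ 35*cos(pi/35)/(cos(pi/35) + 1) ≤ 18: both strict.

35*cos(pi/35)/(cos(pi/35) + 1)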